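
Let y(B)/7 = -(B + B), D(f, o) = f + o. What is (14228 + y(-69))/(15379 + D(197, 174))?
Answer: 7597/7875 ≈ 0.96470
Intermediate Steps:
y(B) = -14*B (y(B) = 7*(-(B + B)) = 7*(-2*B) = -14*B)
(14228 + y(-69))/(15379 + D(197, 174)) = (14228 - 14*(-69))/(15379 + (197 + 174)) = (14228 + 966)/(15379 + 371) = 15194/15750 = 15194*(1/15750) = 7597/7875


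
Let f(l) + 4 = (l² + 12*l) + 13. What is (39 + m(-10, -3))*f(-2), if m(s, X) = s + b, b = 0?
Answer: -319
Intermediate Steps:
m(s, X) = s (m(s, X) = s + 0 = s)
f(l) = 9 + l² + 12*l (f(l) = -4 + ((l² + 12*l) + 13) = -4 + (13 + l² + 12*l) = 9 + l² + 12*l)
(39 + m(-10, -3))*f(-2) = (39 - 10)*(9 + (-2)² + 12*(-2)) = 29*(9 + 4 - 24) = 29*(-11) = -319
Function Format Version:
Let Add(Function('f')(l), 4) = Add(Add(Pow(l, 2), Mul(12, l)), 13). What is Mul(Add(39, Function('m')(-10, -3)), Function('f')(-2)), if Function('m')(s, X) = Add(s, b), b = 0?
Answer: -319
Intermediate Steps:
Function('m')(s, X) = s (Function('m')(s, X) = Add(s, 0) = s)
Function('f')(l) = Add(9, Pow(l, 2), Mul(12, l)) (Function('f')(l) = Add(-4, Add(Add(Pow(l, 2), Mul(12, l)), 13)) = Add(-4, Add(13, Pow(l, 2), Mul(12, l))) = Add(9, Pow(l, 2), Mul(12, l)))
Mul(Add(39, Function('m')(-10, -3)), Function('f')(-2)) = Mul(Add(39, -10), Add(9, Pow(-2, 2), Mul(12, -2))) = Mul(29, Add(9, 4, -24)) = Mul(29, -11) = -319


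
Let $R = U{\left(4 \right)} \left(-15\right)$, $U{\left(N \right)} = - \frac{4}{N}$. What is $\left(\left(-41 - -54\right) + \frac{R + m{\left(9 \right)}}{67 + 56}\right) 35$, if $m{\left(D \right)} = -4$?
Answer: $\frac{56350}{123} \approx 458.13$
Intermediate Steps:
$R = 15$ ($R = - \frac{4}{4} \left(-15\right) = \left(-4\right) \frac{1}{4} \left(-15\right) = \left(-1\right) \left(-15\right) = 15$)
$\left(\left(-41 - -54\right) + \frac{R + m{\left(9 \right)}}{67 + 56}\right) 35 = \left(\left(-41 - -54\right) + \frac{15 - 4}{67 + 56}\right) 35 = \left(\left(-41 + 54\right) + \frac{11}{123}\right) 35 = \left(13 + 11 \cdot \frac{1}{123}\right) 35 = \left(13 + \frac{11}{123}\right) 35 = \frac{1610}{123} \cdot 35 = \frac{56350}{123}$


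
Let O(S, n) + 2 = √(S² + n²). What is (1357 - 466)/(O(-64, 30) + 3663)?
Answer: 1087317/4465975 - 594*√1249/4465975 ≈ 0.23877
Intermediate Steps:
O(S, n) = -2 + √(S² + n²)
(1357 - 466)/(O(-64, 30) + 3663) = (1357 - 466)/((-2 + √((-64)² + 30²)) + 3663) = 891/((-2 + √(4096 + 900)) + 3663) = 891/((-2 + √4996) + 3663) = 891/((-2 + 2*√1249) + 3663) = 891/(3661 + 2*√1249)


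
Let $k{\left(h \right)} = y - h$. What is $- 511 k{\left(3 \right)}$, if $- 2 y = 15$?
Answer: $\frac{10731}{2} \approx 5365.5$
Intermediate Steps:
$y = - \frac{15}{2}$ ($y = \left(- \frac{1}{2}\right) 15 = - \frac{15}{2} \approx -7.5$)
$k{\left(h \right)} = - \frac{15}{2} - h$
$- 511 k{\left(3 \right)} = - 511 \left(- \frac{15}{2} - 3\right) = \left(-511\right) \left(- \frac{21}{2}\right) = \frac{10731}{2}$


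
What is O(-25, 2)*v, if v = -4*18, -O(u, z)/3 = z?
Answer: 432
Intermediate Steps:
O(u, z) = -3*z
v = -72
O(-25, 2)*v = -3*2*(-72) = -6*(-72) = 432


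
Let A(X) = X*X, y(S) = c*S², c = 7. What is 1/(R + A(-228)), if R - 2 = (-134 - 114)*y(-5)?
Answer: 1/8586 ≈ 0.00011647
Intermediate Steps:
y(S) = 7*S²
A(X) = X²
R = -43398 (R = 2 + (-134 - 114)*(7*(-5)²) = 2 - 1736*25 = 2 - 248*175 = 2 - 43400 = -43398)
1/(R + A(-228)) = 1/(-43398 + (-228)²) = 1/(-43398 + 51984) = 1/8586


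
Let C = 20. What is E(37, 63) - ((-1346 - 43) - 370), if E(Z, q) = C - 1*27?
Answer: 1752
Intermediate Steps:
E(Z, q) = -7 (E(Z, q) = 20 - 1*27 = 20 - 27 = -7)
E(37, 63) - ((-1346 - 43) - 370) = -7 - ((-1346 - 43) - 370) = -7 - (-1389 - 370) = -7 - 1*(-1759) = -7 + 1759 = 1752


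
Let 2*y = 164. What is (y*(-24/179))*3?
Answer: -5904/179 ≈ -32.983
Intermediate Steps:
y = 82 (y = (1/2)*164 = 82)
(y*(-24/179))*3 = (82*(-24/179))*3 = -1968/179*3 = -5904/179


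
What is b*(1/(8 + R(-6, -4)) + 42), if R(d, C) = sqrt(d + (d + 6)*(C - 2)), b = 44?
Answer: 64856/35 - 22*I*sqrt(6)/35 ≈ 1853.0 - 1.5397*I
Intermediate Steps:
R(d, C) = sqrt(d + (-2 + C)*(6 + d)) (R(d, C) = sqrt(d + (6 + d)*(-2 + C)) = sqrt(d + (-2 + C)*(6 + d)))
b*(1/(8 + R(-6, -4)) + 42) = 44*(1/(8 + sqrt(-12 - 1*(-6) + 6*(-4) - 4*(-6))) + 42) = 44*(1/(8 + sqrt(-12 + 6 - 24 + 24)) + 42) = 44*(1/(8 + sqrt(-6)) + 42) = 44*(1/(8 + I*sqrt(6)) + 42) = 44*(42 + 1/(8 + I*sqrt(6))) = 1848 + 44/(8 + I*sqrt(6))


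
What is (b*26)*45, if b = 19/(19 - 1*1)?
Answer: 1235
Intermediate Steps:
b = 19/18 (b = 19/(19 - 1) = 19/18 ≈ 1.0556)
(b*26)*45 = ((19/18)*26)*45 = (247/9)*45 = 1235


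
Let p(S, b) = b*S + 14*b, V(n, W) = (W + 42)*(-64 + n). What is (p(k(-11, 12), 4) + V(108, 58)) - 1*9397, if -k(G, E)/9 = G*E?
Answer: -189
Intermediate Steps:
V(n, W) = (-64 + n)*(42 + W) (V(n, W) = (42 + W)*(-64 + n) = (-64 + n)*(42 + W))
k(G, E) = -9*E*G (k(G, E) = -9*G*E = -9*E*G)
p(S, b) = 14*b + S*b (p(S, b) = S*b + 14*b = 14*b + S*b)
(p(k(-11, 12), 4) + V(108, 58)) - 1*9397 = (4*(14 - 9*12*(-11)) + (-2688 - 64*58 + 42*108 + 58*108)) - 1*9397 = (4*(14 + 1188) + (-2688 - 3712 + 4536 + 6264)) - 9397 = (4*1202 + 4400) - 9397 = (4808 + 4400) - 9397 = 9208 - 9397 = -189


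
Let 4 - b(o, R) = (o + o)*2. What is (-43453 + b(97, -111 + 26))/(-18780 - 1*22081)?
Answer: 43837/40861 ≈ 1.0728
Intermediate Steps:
b(o, R) = 4 - 4*o (b(o, R) = 4 - (o + o)*2 = 4 - 2*o*2 = 4 - 4*o)
(-43453 + b(97, -111 + 26))/(-18780 - 1*22081) = (-43453 + (4 - 4*97))/(-18780 - 1*22081) = (-43453 + (4 - 388))/(-18780 - 22081) = (-43453 - 384)/(-40861) = -43837*(-1/40861) = 43837/40861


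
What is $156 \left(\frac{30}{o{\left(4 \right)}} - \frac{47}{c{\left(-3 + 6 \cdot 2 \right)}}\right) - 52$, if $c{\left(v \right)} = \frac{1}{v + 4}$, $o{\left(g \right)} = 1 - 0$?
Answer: $-90688$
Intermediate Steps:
$o{\left(g \right)} = 1$ ($o{\left(g \right)} = 1 + 0 = 1$)
$c{\left(v \right)} = \frac{1}{4 + v}$
$156 \left(\frac{30}{o{\left(4 \right)}} - \frac{47}{c{\left(-3 + 6 \cdot 2 \right)}}\right) - 52 = 156 \left(\frac{30}{1} - \frac{47}{\frac{1}{4 + \left(-3 + 6 \cdot 2\right)}}\right) - 52 = 156 \left(30 \cdot 1 - \frac{47}{\frac{1}{4 + \left(-3 + 12\right)}}\right) - 52 = 156 \left(30 - \frac{47}{\frac{1}{4 + 9}}\right) - 52 = 156 \left(30 - \frac{47}{\frac{1}{13}}\right) - 52 = 156 \left(30 - 47 \frac{1}{\frac{1}{13}}\right) - 52 = 156 \left(30 - 611\right) - 52 = 156 \left(-581\right) - 52 = -90636 - 52 = -90688$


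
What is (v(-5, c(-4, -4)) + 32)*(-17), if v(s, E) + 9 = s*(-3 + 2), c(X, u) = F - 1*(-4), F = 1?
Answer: -476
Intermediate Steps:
c(X, u) = 5 (c(X, u) = 1 - 1*(-4) = 1 + 4 = 5)
v(s, E) = -9 - s (v(s, E) = -9 + s*(-3 + 2) = -9 + s*(-1) = -9 - s)
(v(-5, c(-4, -4)) + 32)*(-17) = ((-9 - 1*(-5)) + 32)*(-17) = ((-9 + 5) + 32)*(-17) = (-4 + 32)*(-17) = 28*(-17) = -476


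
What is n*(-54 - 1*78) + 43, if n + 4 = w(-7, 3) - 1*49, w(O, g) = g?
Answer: 6643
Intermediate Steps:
n = -50 (n = -4 + (3 - 1*49) = -4 + (3 - 49) = -4 - 46 = -50)
n*(-54 - 1*78) + 43 = -50*(-54 - 1*78) + 43 = -50*(-54 - 78) + 43 = -50*(-132) + 43 = 6600 + 43 = 6643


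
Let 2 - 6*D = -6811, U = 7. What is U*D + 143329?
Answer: 302555/2 ≈ 1.5128e+5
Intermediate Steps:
D = 2271/2 (D = 1/3 - 1/6*(-6811) = 1/3 + 6811/6 = 2271/2 ≈ 1135.5)
U*D + 143329 = 7*(2271/2) + 143329 = 15897/2 + 143329 = 302555/2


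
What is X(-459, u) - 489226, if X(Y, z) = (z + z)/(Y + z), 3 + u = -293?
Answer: -369365038/755 ≈ -4.8923e+5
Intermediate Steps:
u = -296 (u = -3 - 293 = -296)
X(Y, z) = 2*z/(Y + z) (X(Y, z) = (2*z)/(Y + z) = 2*z/(Y + z))
X(-459, u) - 489226 = 2*(-296)/(-459 - 296) - 489226 = 2*(-296)/(-755) - 489226 = 2*(-296)*(-1/755) - 489226 = 592/755 - 489226 = -369365038/755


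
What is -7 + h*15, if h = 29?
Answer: 428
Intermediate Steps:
-7 + h*15 = -7 + 29*15 = -7 + 435 = 428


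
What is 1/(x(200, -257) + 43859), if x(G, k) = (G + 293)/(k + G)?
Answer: 57/2499470 ≈ 2.2805e-5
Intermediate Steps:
x(G, k) = (293 + G)/(G + k)
1/(x(200, -257) + 43859) = 1/((293 + 200)/(200 - 257) + 43859) = 1/(493/(-57) + 43859) = 1/(-1/57*493 + 43859) = 1/(-493/57 + 43859) = 1/(2499470/57) = 57/2499470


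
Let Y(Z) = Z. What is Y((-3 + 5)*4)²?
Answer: 64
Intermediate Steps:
Y((-3 + 5)*4)² = ((-3 + 5)*4)² = (2*4)² = 8² = 64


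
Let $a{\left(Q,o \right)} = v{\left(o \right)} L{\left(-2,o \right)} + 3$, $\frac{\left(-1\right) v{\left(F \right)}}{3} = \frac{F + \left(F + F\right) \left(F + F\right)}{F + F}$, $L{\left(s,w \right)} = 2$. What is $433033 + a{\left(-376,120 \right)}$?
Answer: $431593$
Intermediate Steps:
$v{\left(F \right)} = - \frac{3 \left(F + 4 F^{2}\right)}{2 F}$ ($v{\left(F \right)} = - 3 \frac{F + \left(F + F\right) \left(F + F\right)}{F + F} = - 3 \frac{F + 2 F 2 F}{2 F} = - 3 \left(F + 4 F^{2}\right) \frac{1}{2 F} = - 3 \frac{F + 4 F^{2}}{2 F} = - \frac{3 \left(F + 4 F^{2}\right)}{2 F}$)
$a{\left(Q,o \right)} = - 12 o$ ($a{\left(Q,o \right)} = \left(- \frac{3}{2} - 6 o\right) 2 + 3 = \left(-3 - 12 o\right) + 3 = - 12 o$)
$433033 + a{\left(-376,120 \right)} = 433033 - 1440 = 431593$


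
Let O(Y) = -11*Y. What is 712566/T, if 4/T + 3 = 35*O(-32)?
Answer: 4388337711/2 ≈ 2.1942e+9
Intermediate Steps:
T = 4/12317 (T = 4/(-3 + 35*(-11*(-32))) = 4/(-3 + 35*352) = 4/(-3 + 12320) = 4/12317 ≈ 0.00032475)
712566/T = 712566/(4/12317) = 712566*(12317/4) = 4388337711/2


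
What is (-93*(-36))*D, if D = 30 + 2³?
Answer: 127224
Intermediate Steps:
D = 38 (D = 30 + 8 = 38)
(-93*(-36))*D = -93*(-36)*38 = 3348*38 = 127224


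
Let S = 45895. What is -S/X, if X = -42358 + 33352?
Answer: 45895/9006 ≈ 5.0960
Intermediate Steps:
X = -9006
-S/X = -45895/(-9006) = -45895*(-1)/9006 = -1*(-45895/9006) = 45895/9006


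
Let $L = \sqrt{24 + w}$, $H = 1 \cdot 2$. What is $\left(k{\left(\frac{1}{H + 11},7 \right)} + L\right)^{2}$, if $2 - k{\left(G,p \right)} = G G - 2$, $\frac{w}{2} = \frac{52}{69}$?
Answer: $\frac{81705485}{1970709} + \frac{1800 \sqrt{7590}}{3887} \approx 81.804$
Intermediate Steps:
$w = \frac{104}{69}$ ($w = 2 \cdot \frac{52}{69} = \frac{104}{69} \approx 1.5072$)
$H = 2$
$k{\left(G,p \right)} = 4 - G^{2}$ ($k{\left(G,p \right)} = 2 - \left(G G - 2\right) = 2 - \left(G^{2} - 2\right) = 2 - \left(-2 + G^{2}\right) = 4 - G^{2}$)
$L = \frac{4 \sqrt{7590}}{69}$ ($L = \sqrt{24 + \frac{104}{69}} = \sqrt{\frac{1760}{69}} = \frac{4 \sqrt{7590}}{69} \approx 5.0505$)
$\left(k{\left(\frac{1}{H + 11},7 \right)} + L\right)^{2} = \left(\left(4 - \left(\frac{1}{2 + 11}\right)^{2}\right) + \frac{4 \sqrt{7590}}{69}\right)^{2} = \left(\left(4 - \left(\frac{1}{13}\right)^{2}\right) + \frac{4 \sqrt{7590}}{69}\right)^{2} = \left(\left(4 - \frac{1}{169}\right) + \frac{4 \sqrt{7590}}{69}\right)^{2} = \left(\frac{675}{169} + \frac{4 \sqrt{7590}}{69}\right)^{2}$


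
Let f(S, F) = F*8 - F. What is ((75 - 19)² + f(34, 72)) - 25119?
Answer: -21479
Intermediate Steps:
f(S, F) = 7*F (f(S, F) = 8*F - F = 7*F)
((75 - 19)² + f(34, 72)) - 25119 = ((75 - 19)² + 7*72) - 25119 = (56² + 504) - 25119 = (3136 + 504) - 25119 = 3640 - 25119 = -21479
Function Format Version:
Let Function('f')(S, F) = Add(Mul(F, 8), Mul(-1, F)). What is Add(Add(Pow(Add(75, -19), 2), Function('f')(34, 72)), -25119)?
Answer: -21479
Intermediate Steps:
Function('f')(S, F) = Mul(7, F) (Function('f')(S, F) = Add(Mul(8, F), Mul(-1, F)) = Mul(7, F))
Add(Add(Pow(Add(75, -19), 2), Function('f')(34, 72)), -25119) = Add(Add(Pow(Add(75, -19), 2), Mul(7, 72)), -25119) = Add(Add(Pow(56, 2), 504), -25119) = Add(Add(3136, 504), -25119) = Add(3640, -25119) = -21479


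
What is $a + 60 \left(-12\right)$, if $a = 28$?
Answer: $-692$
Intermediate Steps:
$a + 60 \left(-12\right) = 28 + 60 \left(-12\right) = 28 - 720 = -692$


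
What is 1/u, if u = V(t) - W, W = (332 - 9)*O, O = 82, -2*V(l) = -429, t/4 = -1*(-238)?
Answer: -2/52543 ≈ -3.8064e-5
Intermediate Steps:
t = 952 (t = 4*(-1*(-238)) = 4*238 = 952)
V(l) = 429/2 (V(l) = -½*(-429) = 429/2)
W = 26486 (W = (332 - 9)*82 = 323*82 = 26486)
u = -52543/2 (u = 429/2 - 1*26486 = 429/2 - 26486 = -52543/2 ≈ -26272.)
1/u = 1/(-52543/2) = -2/52543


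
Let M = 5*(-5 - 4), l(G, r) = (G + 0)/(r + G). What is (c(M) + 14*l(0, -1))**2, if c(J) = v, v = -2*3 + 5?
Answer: 1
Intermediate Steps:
l(G, r) = G/(G + r)
M = -45 (M = 5*(-9) = -45)
v = -1 (v = -6 + 5 = -1)
c(J) = -1
(c(M) + 14*l(0, -1))**2 = (-1 + 14*(0/(0 - 1)))**2 = (-1 + 14*(0/(-1)))**2 = (-1 + 14*(0*(-1)))**2 = (-1 + 14*0)**2 = (-1 + 0)**2 = (-1)**2 = 1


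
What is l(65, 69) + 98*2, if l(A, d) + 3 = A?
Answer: 258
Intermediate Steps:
l(A, d) = -3 + A
l(65, 69) + 98*2 = (-3 + 65) + 98*2 = 62 + 196 = 258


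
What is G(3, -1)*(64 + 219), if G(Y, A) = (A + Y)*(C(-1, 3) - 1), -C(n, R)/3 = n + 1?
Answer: -566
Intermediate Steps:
C(n, R) = -3 - 3*n (C(n, R) = -3*(n + 1) = -3*(1 + n) = -3 - 3*n)
G(Y, A) = -A - Y (G(Y, A) = (A + Y)*((-3 - 3*(-1)) - 1) = (A + Y)*((-3 + 3) - 1) = (A + Y)*(0 - 1) = (A + Y)*(-1) = -A - Y)
G(3, -1)*(64 + 219) = (-1*(-1) - 1*3)*(64 + 219) = (1 - 3)*283 = -2*283 = -566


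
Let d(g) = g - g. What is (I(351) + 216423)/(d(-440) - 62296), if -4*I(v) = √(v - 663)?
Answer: -216423/62296 + I*√78/124592 ≈ -3.4741 + 7.0885e-5*I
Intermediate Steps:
d(g) = 0
I(v) = -√(-663 + v)/4 (I(v) = -√(v - 663)/4 = -√(-663 + v)/4)
(I(351) + 216423)/(d(-440) - 62296) = (-√(-663 + 351)/4 + 216423)/(0 - 62296) = (-I*√78/2 + 216423)/(-62296) = (-I*√78/2 + 216423)*(-1/62296) = (216423 - I*√78/2)*(-1/62296) = -216423/62296 + I*√78/124592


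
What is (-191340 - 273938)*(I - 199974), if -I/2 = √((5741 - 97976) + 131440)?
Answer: 93043502772 + 930556*√39205 ≈ 9.3228e+10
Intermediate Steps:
I = -2*√39205 (I = -2*√((5741 - 97976) + 131440) = -2*√(-92235 + 131440) = -2*√39205 ≈ -396.00)
(-191340 - 273938)*(I - 199974) = (-191340 - 273938)*(-2*√39205 - 199974) = -465278*(-199974 - 2*√39205) = 93043502772 + 930556*√39205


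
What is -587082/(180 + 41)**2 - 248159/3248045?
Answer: -51864569957/4287507185 ≈ -12.097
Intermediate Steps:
-587082/(180 + 41)**2 - 248159/3248045 = -587082/(221**2) - 248159*1/3248045 = -587082/48841 - 6707/87785 = -51864569957/4287507185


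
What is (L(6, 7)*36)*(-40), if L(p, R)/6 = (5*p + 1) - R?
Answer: -207360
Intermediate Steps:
L(p, R) = 6 - 6*R + 30*p (L(p, R) = 6*((5*p + 1) - R) = 6*((1 + 5*p) - R) = 6*(1 - R + 5*p) = 6 - 6*R + 30*p)
(L(6, 7)*36)*(-40) = ((6 - 6*7 + 30*6)*36)*(-40) = ((6 - 42 + 180)*36)*(-40) = (144*36)*(-40) = 5184*(-40) = -207360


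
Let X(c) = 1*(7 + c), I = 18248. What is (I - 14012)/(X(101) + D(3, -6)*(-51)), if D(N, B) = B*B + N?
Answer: -1412/627 ≈ -2.2520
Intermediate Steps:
D(N, B) = N + B**2 (D(N, B) = B**2 + N = N + B**2)
X(c) = 7 + c
(I - 14012)/(X(101) + D(3, -6)*(-51)) = (18248 - 14012)/((7 + 101) + (3 + (-6)**2)*(-51)) = 4236/(108 + (3 + 36)*(-51)) = 4236/(108 + 39*(-51)) = 4236/(108 - 1989) = 4236/(-1881) = 4236*(-1/1881) = -1412/627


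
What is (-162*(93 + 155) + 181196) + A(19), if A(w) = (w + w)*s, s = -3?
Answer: 140906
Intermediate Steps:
A(w) = -6*w (A(w) = (w + w)*(-3) = (2*w)*(-3) = -6*w)
(-162*(93 + 155) + 181196) + A(19) = (-162*(93 + 155) + 181196) - 6*19 = (-162*248 + 181196) - 114 = (-40176 + 181196) - 114 = 141020 - 114 = 140906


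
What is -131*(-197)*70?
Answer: 1806490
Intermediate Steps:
-131*(-197)*70 = 25807*70 = 1806490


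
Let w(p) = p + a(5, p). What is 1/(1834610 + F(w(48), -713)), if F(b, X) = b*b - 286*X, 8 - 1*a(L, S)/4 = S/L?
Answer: 25/51006464 ≈ 4.9013e-7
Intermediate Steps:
a(L, S) = 32 - 4*S/L
w(p) = 32 + p/5 (w(p) = p + (32 - 4*p/5) = 32 + p/5)
F(b, X) = b² - 286*X
1/(1834610 + F(w(48), -713)) = 1/(1834610 + ((32 + (⅕)*48)² - 286*(-713))) = 1/(1834610 + ((32 + 48/5)² + 203918)) = 1/(1834610 + ((208/5)² + 203918)) = 1/(1834610 + (43264/25 + 203918)) = 1/(1834610 + 5141214/25) = 1/(51006464/25) = 25/51006464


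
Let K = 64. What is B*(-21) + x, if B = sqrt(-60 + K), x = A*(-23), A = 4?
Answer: -134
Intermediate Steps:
x = -92 (x = 4*(-23) = -92)
B = 2 (B = sqrt(-60 + 64) = sqrt(4) = 2)
B*(-21) + x = 2*(-21) - 92 = -42 - 92 = -134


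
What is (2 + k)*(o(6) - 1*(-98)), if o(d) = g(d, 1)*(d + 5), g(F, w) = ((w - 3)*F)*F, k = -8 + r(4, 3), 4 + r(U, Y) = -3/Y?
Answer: 7634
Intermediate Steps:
r(U, Y) = -4 - 3/Y
k = -13 (k = -8 + (-4 - 3/3) = -8 + (-4 - 3*⅓) = -8 + (-4 - 1) = -8 - 5 = -13)
g(F, w) = F²*(-3 + w) (g(F, w) = ((-3 + w)*F)*F = (F*(-3 + w))*F = F²*(-3 + w))
o(d) = -2*d²*(5 + d) (o(d) = (d²*(-3 + 1))*(d + 5) = (d²*(-2))*(5 + d) = (-2*d²)*(5 + d) = -2*d²*(5 + d))
(2 + k)*(o(6) - 1*(-98)) = (2 - 13)*(2*6²*(-5 - 1*6) - 1*(-98)) = -11*(2*36*(-5 - 6) + 98) = -11*(2*36*(-11) + 98) = -11*(-792 + 98) = -11*(-694) = 7634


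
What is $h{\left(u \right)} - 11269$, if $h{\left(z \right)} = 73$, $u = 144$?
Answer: $-11196$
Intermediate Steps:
$h{\left(u \right)} - 11269 = 73 - 11269 = -11196$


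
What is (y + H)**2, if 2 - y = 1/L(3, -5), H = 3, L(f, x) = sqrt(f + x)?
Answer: (10 + I*sqrt(2))**2/4 ≈ 24.5 + 7.0711*I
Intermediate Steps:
y = 2 + I*sqrt(2)/2 (y = 2 - 1/(sqrt(3 - 5)) = 2 - 1/(sqrt(-2)) = 2 - 1/(I*sqrt(2)) = 2 - (-1)*I*sqrt(2)/2 = 2 + I*sqrt(2)/2 ≈ 2.0 + 0.70711*I)
(y + H)**2 = ((2 + I*sqrt(2)/2) + 3)**2 = (5 + I*sqrt(2)/2)**2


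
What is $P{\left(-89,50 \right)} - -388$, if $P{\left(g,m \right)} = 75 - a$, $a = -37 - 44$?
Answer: $544$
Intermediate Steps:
$a = -81$ ($a = -37 - 44 = -81$)
$P{\left(g,m \right)} = 156$ ($P{\left(g,m \right)} = 75 - -81 = 75 + 81 = 156$)
$P{\left(-89,50 \right)} - -388 = 156 - -388 = 156 + 388 = 544$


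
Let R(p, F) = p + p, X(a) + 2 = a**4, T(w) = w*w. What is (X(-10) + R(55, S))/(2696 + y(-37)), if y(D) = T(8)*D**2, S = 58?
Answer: 2527/22578 ≈ 0.11192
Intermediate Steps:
T(w) = w**2
X(a) = -2 + a**4
R(p, F) = 2*p
y(D) = 64*D**2 (y(D) = 8**2*D**2 = 64*D**2)
(X(-10) + R(55, S))/(2696 + y(-37)) = ((-2 + (-10)**4) + 2*55)/(2696 + 64*(-37)**2) = ((-2 + 10000) + 110)/(2696 + 64*1369) = (9998 + 110)/(2696 + 87616) = 10108/90312 = 10108*(1/90312) = 2527/22578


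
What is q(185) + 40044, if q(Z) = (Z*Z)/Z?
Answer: 40229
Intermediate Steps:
q(Z) = Z (q(Z) = Z²/Z = Z)
q(185) + 40044 = 185 + 40044 = 40229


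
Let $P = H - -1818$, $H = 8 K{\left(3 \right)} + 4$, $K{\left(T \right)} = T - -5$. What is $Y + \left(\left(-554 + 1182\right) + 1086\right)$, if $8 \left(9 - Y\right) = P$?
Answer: $\frac{5949}{4} \approx 1487.3$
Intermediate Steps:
$K{\left(T \right)} = 5 + T$ ($K{\left(T \right)} = T + 5 = 5 + T$)
$H = 68$ ($H = 8 \left(5 + 3\right) + 4 = 8 \cdot 8 + 4 = 64 + 4 = 68$)
$P = 1886$ ($P = 68 - -1818 = 68 + 1818 = 1886$)
$Y = - \frac{907}{4}$ ($Y = 9 - \frac{943}{4} = - \frac{907}{4} \approx -226.75$)
$Y + \left(\left(-554 + 1182\right) + 1086\right) = - \frac{907}{4} + \left(\left(-554 + 1182\right) + 1086\right) = - \frac{907}{4} + \left(628 + 1086\right) = - \frac{907}{4} + 1714 = \frac{5949}{4}$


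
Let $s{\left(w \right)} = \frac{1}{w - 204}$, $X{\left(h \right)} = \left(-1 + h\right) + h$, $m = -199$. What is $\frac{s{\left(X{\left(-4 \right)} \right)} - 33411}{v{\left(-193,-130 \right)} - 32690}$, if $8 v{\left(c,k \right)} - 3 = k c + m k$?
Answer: $\frac{56932352}{44848641} \approx 1.2694$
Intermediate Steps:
$X{\left(h \right)} = -1 + 2 h$
$v{\left(c,k \right)} = \frac{3}{8} - \frac{199 k}{8} + \frac{c k}{8}$ ($v{\left(c,k \right)} = \frac{3}{8} + \frac{k c - 199 k}{8} = \frac{3}{8} + \frac{c k - 199 k}{8} = \frac{3}{8} + \frac{- 199 k + c k}{8} = \frac{3}{8} + \left(- \frac{199 k}{8} + \frac{c k}{8}\right) = \frac{3}{8} - \frac{199 k}{8} + \frac{c k}{8}$)
$s{\left(w \right)} = \frac{1}{-204 + w}$
$\frac{s{\left(X{\left(-4 \right)} \right)} - 33411}{v{\left(-193,-130 \right)} - 32690} = \frac{\frac{1}{-204 + \left(-1 + 2 \left(-4\right)\right)} - 33411}{\left(\frac{3}{8} - - \frac{12935}{4} + \frac{1}{8} \left(-193\right) \left(-130\right)\right) - 32690} = \frac{\frac{1}{-204 - 9} - 33411}{\left(\frac{3}{8} + \frac{12935}{4} + \frac{12545}{4}\right) - 32690} = \frac{\frac{1}{-204 - 9} - 33411}{\frac{50963}{8} - 32690} = \frac{\frac{1}{-213} - 33411}{- \frac{210557}{8}} = \left(- \frac{1}{213} - 33411\right) \left(- \frac{8}{210557}\right) = \left(- \frac{7116544}{213}\right) \left(- \frac{8}{210557}\right) = \frac{56932352}{44848641}$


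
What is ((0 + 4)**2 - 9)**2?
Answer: 49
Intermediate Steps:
((0 + 4)**2 - 9)**2 = (4**2 - 9)**2 = (16 - 9)**2 = 7**2 = 49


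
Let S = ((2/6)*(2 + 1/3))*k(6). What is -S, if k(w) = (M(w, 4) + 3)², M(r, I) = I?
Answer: -343/9 ≈ -38.111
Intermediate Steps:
k(w) = 49 (k(w) = (4 + 3)² = 7² = 49)
S = 343/9 (S = ((2/6)*(2 + 1/3))*49 = ((2*(⅙))*(2 + ⅓))*49 = ((⅓)*(7/3))*49 = (7/9)*49 = 343/9 ≈ 38.111)
-S = -1*343/9 = -343/9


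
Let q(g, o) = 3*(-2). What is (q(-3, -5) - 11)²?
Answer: 289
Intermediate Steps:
q(g, o) = -6
(q(-3, -5) - 11)² = (-6 - 11)² = (-17)² = 289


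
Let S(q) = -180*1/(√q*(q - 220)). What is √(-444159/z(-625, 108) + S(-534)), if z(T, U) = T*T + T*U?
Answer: √(-258518557198843227 - 84078260784375*I*√534)/433672525 ≈ 0.0044057 - 1.1724*I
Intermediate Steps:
z(T, U) = T² + T*U
S(q) = -180/(√q*(-220 + q)) (S(q) = -180*1/(√q*(-220 + q)) = -180/(√q*(-220 + q)))
√(-444159/z(-625, 108) + S(-534)) = √(-444159*(-1/(625*(-625 + 108))) - 180/(√(-534)*(-220 - 534))) = √(-444159/((-625*(-517))) - 180*(-I*√534/534)/(-754)) = √(-444159/323125 - 180*(-I*√534/534)*(-1/754)) = √(-444159*1/323125 - 15*I*√534/33553) = √(-444159/323125 - 15*I*√534/33553)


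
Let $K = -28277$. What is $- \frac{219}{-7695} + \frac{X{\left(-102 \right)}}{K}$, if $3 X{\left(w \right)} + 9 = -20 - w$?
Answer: $\frac{2001806}{72530505} \approx 0.0276$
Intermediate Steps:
$X{\left(w \right)} = - \frac{29}{3} - \frac{w}{3}$ ($X{\left(w \right)} = -3 + \frac{-20 - w}{3} = -3 - \left(\frac{20}{3} + \frac{w}{3}\right) = - \frac{29}{3} - \frac{w}{3}$)
$- \frac{219}{-7695} + \frac{X{\left(-102 \right)}}{K} = - \frac{219}{-7695} + \frac{- \frac{29}{3} - -34}{-28277} = \left(-219\right) \left(- \frac{1}{7695}\right) + \left(- \frac{29}{3} + 34\right) \left(- \frac{1}{28277}\right) = \frac{73}{2565} + \frac{73}{3} \left(- \frac{1}{28277}\right) = \frac{73}{2565} - \frac{73}{84831} = \frac{2001806}{72530505}$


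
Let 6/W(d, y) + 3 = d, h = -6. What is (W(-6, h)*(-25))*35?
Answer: 1750/3 ≈ 583.33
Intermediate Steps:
W(d, y) = 6/(-3 + d)
(W(-6, h)*(-25))*35 = ((6/(-3 - 6))*(-25))*35 = ((6/(-9))*(-25))*35 = ((6*(-1/9))*(-25))*35 = -2/3*(-25)*35 = (50/3)*35 = 1750/3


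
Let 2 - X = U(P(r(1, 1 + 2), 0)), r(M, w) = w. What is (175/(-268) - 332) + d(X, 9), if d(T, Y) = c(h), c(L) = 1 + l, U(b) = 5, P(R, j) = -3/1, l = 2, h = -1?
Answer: -88347/268 ≈ -329.65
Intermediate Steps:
P(R, j) = -3 (P(R, j) = -3*1 = -3)
X = -3 (X = 2 - 1*5 = 2 - 5 = -3)
c(L) = 3 (c(L) = 1 + 2 = 3)
d(T, Y) = 3
(175/(-268) - 332) + d(X, 9) = (175/(-268) - 332) + 3 = (175*(-1/268) - 332) + 3 = (-175/268 - 332) + 3 = -89151/268 + 3 = -88347/268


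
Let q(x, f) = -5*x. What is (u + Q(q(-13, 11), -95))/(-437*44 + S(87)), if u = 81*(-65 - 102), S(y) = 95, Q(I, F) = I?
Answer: 254/361 ≈ 0.70360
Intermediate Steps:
u = -13527 (u = 81*(-167) = -13527)
(u + Q(q(-13, 11), -95))/(-437*44 + S(87)) = (-13527 - 5*(-13))/(-437*44 + 95) = (-13527 + 65)/(-19228 + 95) = -13462/(-19133) = -13462*(-1/19133) = 254/361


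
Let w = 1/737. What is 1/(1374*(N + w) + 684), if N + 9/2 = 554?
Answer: 737/556950063 ≈ 1.3233e-6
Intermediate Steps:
N = 1099/2 (N = -9/2 + 554 = 1099/2 ≈ 549.50)
w = 1/737 ≈ 0.0013569
1/(1374*(N + w) + 684) = 1/(1374*(1099/2 + 1/737) + 684) = 1/(1374*(809965/1474) + 684) = 1/(556445955/737 + 684) = 1/(556950063/737) = 737/556950063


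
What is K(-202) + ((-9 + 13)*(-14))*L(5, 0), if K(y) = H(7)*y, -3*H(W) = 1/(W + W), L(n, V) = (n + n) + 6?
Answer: -18715/21 ≈ -891.19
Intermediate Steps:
L(n, V) = 6 + 2*n (L(n, V) = 2*n + 6 = 6 + 2*n)
H(W) = -1/(6*W) (H(W) = -1/(3*(W + W)) = -1/(2*W)/3 = -1/(6*W))
K(y) = -y/42 (K(y) = (-⅙/7)*y = (-⅙*⅐)*y = -y/42)
K(-202) + ((-9 + 13)*(-14))*L(5, 0) = -1/42*(-202) + ((-9 + 13)*(-14))*(6 + 2*5) = 101/21 + (4*(-14))*(6 + 10) = 101/21 - 56*16 = 101/21 - 896 = -18715/21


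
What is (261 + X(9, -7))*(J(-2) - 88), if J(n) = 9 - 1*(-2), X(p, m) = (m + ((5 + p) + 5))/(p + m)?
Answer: -20559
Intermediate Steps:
X(p, m) = (10 + m + p)/(m + p) (X(p, m) = (m + (10 + p))/(m + p) = (10 + m + p)/(m + p))
J(n) = 11 (J(n) = 9 + 2 = 11)
(261 + X(9, -7))*(J(-2) - 88) = (261 + (10 - 7 + 9)/(-7 + 9))*(11 - 88) = (261 + 12/2)*(-77) = (261 + (½)*12)*(-77) = (261 + 6)*(-77) = 267*(-77) = -20559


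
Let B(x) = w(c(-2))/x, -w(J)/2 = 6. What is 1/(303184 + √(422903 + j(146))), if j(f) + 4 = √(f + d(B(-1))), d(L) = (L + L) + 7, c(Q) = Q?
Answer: 1/(303184 + √(422899 + √177)) ≈ 3.2913e-6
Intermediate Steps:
w(J) = -12 (w(J) = -2*6 = -12)
B(x) = -12/x
d(L) = 7 + 2*L (d(L) = 2*L + 7 = 7 + 2*L)
j(f) = -4 + √(31 + f) (j(f) = -4 + √(f + (7 + 2*(-12/(-1)))) = -4 + √(f + (7 + 2*(-12*(-1)))) = -4 + √(f + (7 + 2*12)) = -4 + √(f + (7 + 24)) = -4 + √(f + 31) = -4 + √(31 + f))
1/(303184 + √(422903 + j(146))) = 1/(303184 + √(422903 + (-4 + √(31 + 146)))) = 1/(303184 + √(422903 + (-4 + √177))) = 1/(303184 + √(422899 + √177))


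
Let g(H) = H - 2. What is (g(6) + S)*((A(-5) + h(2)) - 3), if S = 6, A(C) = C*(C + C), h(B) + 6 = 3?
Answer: 440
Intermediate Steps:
h(B) = -3 (h(B) = -6 + 3 = -3)
A(C) = 2*C² (A(C) = C*(2*C) = 2*C²)
g(H) = -2 + H
(g(6) + S)*((A(-5) + h(2)) - 3) = ((-2 + 6) + 6)*((2*(-5)² - 3) - 3) = (4 + 6)*((2*25 - 3) - 3) = 10*((50 - 3) - 3) = 10*(47 - 3) = 10*44 = 440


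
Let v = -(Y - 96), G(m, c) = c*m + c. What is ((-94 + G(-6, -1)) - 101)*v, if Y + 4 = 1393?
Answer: 245670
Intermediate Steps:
Y = 1389 (Y = -4 + 1393 = 1389)
G(m, c) = c + c*m
v = -1293 (v = -(1389 - 96) = -1*1293 = -1293)
((-94 + G(-6, -1)) - 101)*v = ((-94 - (1 - 6)) - 101)*(-1293) = ((-94 - 1*(-5)) - 101)*(-1293) = ((-94 + 5) - 101)*(-1293) = (-89 - 101)*(-1293) = -190*(-1293) = 245670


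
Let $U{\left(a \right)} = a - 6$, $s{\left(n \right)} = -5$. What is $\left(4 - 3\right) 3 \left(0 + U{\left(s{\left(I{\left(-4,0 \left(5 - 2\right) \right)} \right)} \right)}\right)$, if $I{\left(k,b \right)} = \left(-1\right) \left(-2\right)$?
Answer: $-33$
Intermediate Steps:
$I{\left(k,b \right)} = 2$
$U{\left(a \right)} = -6 + a$ ($U{\left(a \right)} = a - 6 = -6 + a$)
$\left(4 - 3\right) 3 \left(0 + U{\left(s{\left(I{\left(-4,0 \left(5 - 2\right) \right)} \right)} \right)}\right) = \left(4 - 3\right) 3 \left(0 - 11\right) = 1 \cdot 3 \left(0 - 11\right) = 3 \left(-11\right) = -33$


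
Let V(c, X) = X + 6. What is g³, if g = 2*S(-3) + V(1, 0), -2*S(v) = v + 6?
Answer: 27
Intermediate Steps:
S(v) = -3 - v/2 (S(v) = -(v + 6)/2 = -(6 + v)/2 = -3 - v/2)
V(c, X) = 6 + X
g = 3 (g = 2*(-3 - ½*(-3)) + (6 + 0) = 2*(-3 + 3/2) + 6 = 2*(-3/2) + 6 = -3 + 6 = 3)
g³ = 3³ = 27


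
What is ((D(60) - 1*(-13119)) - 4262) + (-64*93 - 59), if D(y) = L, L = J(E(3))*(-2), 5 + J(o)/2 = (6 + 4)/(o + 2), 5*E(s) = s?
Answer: 37058/13 ≈ 2850.6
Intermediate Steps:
E(s) = s/5
J(o) = -10 + 20/(2 + o) (J(o) = -10 + 2*((6 + 4)/(o + 2)) = -10 + 2*(10/(2 + o)) = -10 + 20/(2 + o))
L = 60/13 (L = -10*(⅕)*3/(2 + (⅕)*3)*(-2) = -10*⅗/(2 + ⅗)*(-2) = -10*⅗/13/5*(-2) = -10*⅗*5/13*(-2) = -30/13*(-2) = 60/13 ≈ 4.6154)
D(y) = 60/13
((D(60) - 1*(-13119)) - 4262) + (-64*93 - 59) = ((60/13 - 1*(-13119)) - 4262) + (-64*93 - 59) = ((60/13 + 13119) - 4262) + (-5952 - 59) = (170607/13 - 4262) - 6011 = 115201/13 - 6011 = 37058/13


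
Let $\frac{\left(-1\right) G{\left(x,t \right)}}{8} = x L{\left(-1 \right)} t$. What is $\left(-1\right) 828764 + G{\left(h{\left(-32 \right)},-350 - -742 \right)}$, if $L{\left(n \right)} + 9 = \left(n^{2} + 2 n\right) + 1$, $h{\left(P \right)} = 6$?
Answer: $-659420$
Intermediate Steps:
$L{\left(n \right)} = -8 + n^{2} + 2 n$ ($L{\left(n \right)} = -9 + \left(\left(n^{2} + 2 n\right) + 1\right) = -9 + \left(1 + n^{2} + 2 n\right) = -8 + n^{2} + 2 n$)
$G{\left(x,t \right)} = 72 t x$ ($G{\left(x,t \right)} = - 8 x \left(-8 + \left(-1\right)^{2} + 2 \left(-1\right)\right) t = - 8 x \left(-8 + 1 - 2\right) t = - 8 x \left(-9\right) t = - 8 - 9 x t = - 8 \left(- 9 t x\right) = 72 t x$)
$\left(-1\right) 828764 + G{\left(h{\left(-32 \right)},-350 - -742 \right)} = \left(-1\right) 828764 + 72 \left(-350 - -742\right) 6 = -828764 + 72 \left(-350 + 742\right) 6 = -828764 + 72 \cdot 392 \cdot 6 = -828764 + 169344 = -659420$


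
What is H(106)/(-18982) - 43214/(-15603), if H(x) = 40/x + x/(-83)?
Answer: 1804254659863/651439433127 ≈ 2.7696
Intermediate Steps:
H(x) = 40/x - x/83 (H(x) = 40/x + x*(-1/83) = 40/x - x/83)
H(106)/(-18982) - 43214/(-15603) = (40/106 - 1/83*106)/(-18982) - 43214/(-15603) = (40*(1/106) - 106/83)*(-1/18982) - 43214*(-1/15603) = (20/53 - 106/83)*(-1/18982) + 43214/15603 = -3958/4399*(-1/18982) + 43214/15603 = 1979/41750909 + 43214/15603 = 1804254659863/651439433127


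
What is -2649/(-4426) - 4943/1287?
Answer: -18468455/5696262 ≈ -3.2422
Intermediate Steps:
-2649/(-4426) - 4943/1287 = -2649*(-1/4426) - 4943*1/1287 = 2649/4426 - 4943/1287 = -18468455/5696262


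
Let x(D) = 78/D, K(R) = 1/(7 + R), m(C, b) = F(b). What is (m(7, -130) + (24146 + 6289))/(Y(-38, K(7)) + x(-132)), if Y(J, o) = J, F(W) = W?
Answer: -666710/849 ≈ -785.29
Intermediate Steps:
m(C, b) = b
(m(7, -130) + (24146 + 6289))/(Y(-38, K(7)) + x(-132)) = (-130 + (24146 + 6289))/(-38 + 78/(-132)) = (-130 + 30435)/(-38 + 78*(-1/132)) = 30305/(-38 - 13/22) = 30305/(-849/22) = 30305*(-22/849) = -666710/849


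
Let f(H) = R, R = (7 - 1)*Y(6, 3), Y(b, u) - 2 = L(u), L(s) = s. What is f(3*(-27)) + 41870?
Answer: 41900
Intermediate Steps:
Y(b, u) = 2 + u
R = 30 (R = (7 - 1)*(2 + 3) = 6*5 = 30)
f(H) = 30
f(3*(-27)) + 41870 = 30 + 41870 = 41900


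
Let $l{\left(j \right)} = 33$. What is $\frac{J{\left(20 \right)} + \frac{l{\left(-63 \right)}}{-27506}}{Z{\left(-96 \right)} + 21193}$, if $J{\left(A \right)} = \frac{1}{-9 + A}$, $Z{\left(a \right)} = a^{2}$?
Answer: $\frac{27143}{9200729494} \approx 2.9501 \cdot 10^{-6}$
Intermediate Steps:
$\frac{J{\left(20 \right)} + \frac{l{\left(-63 \right)}}{-27506}}{Z{\left(-96 \right)} + 21193} = \frac{\frac{1}{-9 + 20} + \frac{33}{-27506}}{\left(-96\right)^{2} + 21193} = \frac{\frac{1}{11} + 33 \left(- \frac{1}{27506}\right)}{9216 + 21193} = \frac{\frac{1}{11} - \frac{33}{27506}}{30409} = \frac{27143}{302566} \cdot \frac{1}{30409} = \frac{27143}{9200729494}$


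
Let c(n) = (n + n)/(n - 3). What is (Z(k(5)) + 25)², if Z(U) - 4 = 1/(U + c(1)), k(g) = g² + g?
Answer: 708964/841 ≈ 843.00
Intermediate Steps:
k(g) = g + g²
c(n) = 2*n/(-3 + n) (c(n) = (2*n)/(-3 + n) = 2*n/(-3 + n))
Z(U) = 4 + 1/(-1 + U) (Z(U) = 4 + 1/(U + 2*1/(-3 + 1)) = 4 + 1/(U + 2*1/(-2)) = 4 + 1/(U + 2*1*(-½)) = 4 + 1/(U - 1) = 4 + 1/(-1 + U))
(Z(k(5)) + 25)² = ((-3 + 4*(5*(1 + 5)))/(-1 + 5*(1 + 5)) + 25)² = ((-3 + 4*(5*6))/(-1 + 5*6) + 25)² = ((-3 + 4*30)/(-1 + 30) + 25)² = ((-3 + 120)/29 + 25)² = ((1/29)*117 + 25)² = (117/29 + 25)² = (842/29)² = 708964/841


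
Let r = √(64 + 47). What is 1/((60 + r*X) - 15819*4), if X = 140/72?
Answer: -6827328/431596321523 - 210*√111/431596321523 ≈ -1.5824e-5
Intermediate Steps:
r = √111 ≈ 10.536
X = 35/18 (X = 140*(1/72) = 35/18 ≈ 1.9444)
1/((60 + r*X) - 15819*4) = 1/((60 + √111*(35/18)) - 15819*4) = 1/((60 + 35*√111/18) - 63276) = 1/(-63216 + 35*√111/18)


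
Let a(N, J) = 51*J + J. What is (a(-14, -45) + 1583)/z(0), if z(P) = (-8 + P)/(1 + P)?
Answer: 757/8 ≈ 94.625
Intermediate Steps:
z(P) = (-8 + P)/(1 + P)
a(N, J) = 52*J
(a(-14, -45) + 1583)/z(0) = (52*(-45) + 1583)/(((-8 + 0)/(1 + 0))) = (-2340 + 1583)/((-8/1)) = -757/(1*(-8)) = -757/(-8) = -757*(-1/8) = 757/8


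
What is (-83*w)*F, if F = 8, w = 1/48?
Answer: -83/6 ≈ -13.833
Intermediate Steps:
w = 1/48 ≈ 0.020833
(-83*w)*F = -83*1/48*8 = -83/48*8 = -83/6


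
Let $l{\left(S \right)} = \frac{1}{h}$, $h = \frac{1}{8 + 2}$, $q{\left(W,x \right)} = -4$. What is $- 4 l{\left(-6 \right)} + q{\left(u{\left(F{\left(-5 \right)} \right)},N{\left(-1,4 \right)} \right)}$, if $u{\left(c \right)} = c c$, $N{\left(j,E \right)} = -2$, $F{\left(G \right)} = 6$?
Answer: $-44$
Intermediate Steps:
$u{\left(c \right)} = c^{2}$
$h = \frac{1}{10} \approx 0.1$
$l{\left(S \right)} = 10$ ($l{\left(S \right)} = \frac{1}{\frac{1}{10}} = 10$)
$- 4 l{\left(-6 \right)} + q{\left(u{\left(F{\left(-5 \right)} \right)},N{\left(-1,4 \right)} \right)} = \left(-4\right) 10 - 4 = -40 - 4 = -44$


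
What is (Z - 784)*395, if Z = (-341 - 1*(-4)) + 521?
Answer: -237000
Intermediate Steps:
Z = 184 (Z = (-341 + 4) + 521 = -337 + 521 = 184)
(Z - 784)*395 = (184 - 784)*395 = -600*395 = -237000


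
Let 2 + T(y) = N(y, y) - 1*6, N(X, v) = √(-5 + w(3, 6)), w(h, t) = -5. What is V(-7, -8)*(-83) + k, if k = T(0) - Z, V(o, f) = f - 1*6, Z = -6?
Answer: 1160 + I*√10 ≈ 1160.0 + 3.1623*I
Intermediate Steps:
N(X, v) = I*√10 (N(X, v) = √(-5 - 5) = √(-10) = I*√10)
T(y) = -8 + I*√10 (T(y) = -2 + (I*√10 - 1*6) = -2 + (I*√10 - 6) = -2 + (-6 + I*√10) = -8 + I*√10)
V(o, f) = -6 + f (V(o, f) = f - 6 = -6 + f)
k = -2 + I*√10 (k = (-8 + I*√10) - 1*(-6) = (-8 + I*√10) + 6 = -2 + I*√10 ≈ -2.0 + 3.1623*I)
V(-7, -8)*(-83) + k = (-6 - 8)*(-83) + (-2 + I*√10) = -14*(-83) + (-2 + I*√10) = 1162 + (-2 + I*√10) = 1160 + I*√10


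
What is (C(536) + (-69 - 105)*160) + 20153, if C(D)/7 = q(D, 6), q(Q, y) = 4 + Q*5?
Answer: 11101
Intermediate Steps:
q(Q, y) = 4 + 5*Q
C(D) = 28 + 35*D (C(D) = 7*(4 + 5*D) = 28 + 35*D)
(C(536) + (-69 - 105)*160) + 20153 = ((28 + 35*536) + (-69 - 105)*160) + 20153 = ((28 + 18760) - 174*160) + 20153 = (18788 - 27840) + 20153 = -9052 + 20153 = 11101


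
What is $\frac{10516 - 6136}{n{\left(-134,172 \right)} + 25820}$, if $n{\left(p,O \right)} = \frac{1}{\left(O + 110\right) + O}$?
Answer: $\frac{662840}{3907427} \approx 0.16964$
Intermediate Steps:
$n{\left(p,O \right)} = \frac{1}{110 + 2 O}$ ($n{\left(p,O \right)} = \frac{1}{\left(110 + O\right) + O} = \frac{1}{110 + 2 O}$)
$\frac{10516 - 6136}{n{\left(-134,172 \right)} + 25820} = \frac{10516 - 6136}{\frac{1}{2 \left(55 + 172\right)} + 25820} = \frac{4380}{\frac{1}{2 \cdot 227} + 25820} = \frac{4380}{\frac{1}{2} \cdot \frac{1}{227} + 25820} = \frac{4380}{\frac{1}{454} + 25820} = \frac{4380}{\frac{11722281}{454}} = 4380 \cdot \frac{454}{11722281} = \frac{662840}{3907427}$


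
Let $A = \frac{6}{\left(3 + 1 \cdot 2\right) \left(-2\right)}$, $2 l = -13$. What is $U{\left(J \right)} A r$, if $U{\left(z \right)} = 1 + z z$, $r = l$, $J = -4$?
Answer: $\frac{663}{10} \approx 66.3$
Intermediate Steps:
$l = - \frac{13}{2}$ ($l = \frac{1}{2} \left(-13\right) = - \frac{13}{2} \approx -6.5$)
$r = - \frac{13}{2} \approx -6.5$
$A = - \frac{3}{5}$ ($A = \frac{6}{\left(3 + 2\right) \left(-2\right)} = \frac{6}{5 \left(-2\right)} = \frac{6}{-10} = 6 \left(- \frac{1}{10}\right) = - \frac{3}{5} \approx -0.6$)
$U{\left(z \right)} = 1 + z^{2}$
$U{\left(J \right)} A r = \left(1 + \left(-4\right)^{2}\right) \left(\left(- \frac{3}{5}\right) \left(- \frac{13}{2}\right)\right) = \left(1 + 16\right) \frac{39}{10} = 17 \cdot \frac{39}{10} = \frac{663}{10}$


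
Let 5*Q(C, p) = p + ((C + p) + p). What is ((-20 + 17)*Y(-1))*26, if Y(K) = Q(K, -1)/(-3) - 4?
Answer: 1456/5 ≈ 291.20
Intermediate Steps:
Q(C, p) = C/5 + 3*p/5 (Q(C, p) = (p + ((C + p) + p))/5 = (p + (C + 2*p))/5 = (C + 3*p)/5 = C/5 + 3*p/5)
Y(K) = -19/5 - K/15 (Y(K) = (K/5 + (⅗)*(-1))/(-3) - 4 = (K/5 - ⅗)*(-⅓) - 4 = (-⅗ + K/5)*(-⅓) - 4 = (⅕ - K/15) - 4 = -19/5 - K/15)
((-20 + 17)*Y(-1))*26 = ((-20 + 17)*(-19/5 - 1/15*(-1)))*26 = -3*(-19/5 + 1/15)*26 = -3*(-56/15)*26 = (56/5)*26 = 1456/5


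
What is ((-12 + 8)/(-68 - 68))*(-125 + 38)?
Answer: -87/34 ≈ -2.5588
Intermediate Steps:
((-12 + 8)/(-68 - 68))*(-125 + 38) = -4/(-136)*(-87) = -4*(-1/136)*(-87) = (1/34)*(-87) = -87/34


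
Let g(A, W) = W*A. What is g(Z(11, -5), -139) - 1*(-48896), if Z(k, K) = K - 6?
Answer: 50425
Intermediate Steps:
Z(k, K) = -6 + K
g(A, W) = A*W
g(Z(11, -5), -139) - 1*(-48896) = (-6 - 5)*(-139) - 1*(-48896) = -11*(-139) + 48896 = 1529 + 48896 = 50425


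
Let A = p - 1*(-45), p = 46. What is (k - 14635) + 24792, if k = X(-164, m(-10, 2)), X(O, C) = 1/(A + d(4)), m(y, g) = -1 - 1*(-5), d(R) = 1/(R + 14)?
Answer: 16647341/1639 ≈ 10157.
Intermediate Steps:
d(R) = 1/(14 + R)
A = 91 (A = 46 - 1*(-45) = 46 + 45 = 91)
m(y, g) = 4 (m(y, g) = -1 + 5 = 4)
X(O, C) = 18/1639 (X(O, C) = 1/(91 + 1/(14 + 4)) = 1/(91 + 1/18) = 1/(1639/18) = 18/1639)
k = 18/1639 ≈ 0.010982
(k - 14635) + 24792 = (18/1639 - 14635) + 24792 = -23986747/1639 + 24792 = 16647341/1639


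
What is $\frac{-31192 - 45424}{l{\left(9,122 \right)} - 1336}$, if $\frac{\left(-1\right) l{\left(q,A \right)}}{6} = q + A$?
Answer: $\frac{38308}{1061} \approx 36.106$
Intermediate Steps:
$l{\left(q,A \right)} = - 6 A - 6 q$ ($l{\left(q,A \right)} = - 6 \left(q + A\right) = - 6 \left(A + q\right) = - 6 A - 6 q$)
$\frac{-31192 - 45424}{l{\left(9,122 \right)} - 1336} = \frac{-31192 - 45424}{\left(\left(-6\right) 122 - 54\right) - 1336} = - \frac{76616}{\left(-732 - 54\right) - 1336} = - \frac{76616}{-786 - 1336} = - \frac{76616}{-2122} = \left(-76616\right) \left(- \frac{1}{2122}\right) = \frac{38308}{1061}$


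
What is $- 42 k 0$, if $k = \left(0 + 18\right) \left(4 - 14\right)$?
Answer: $0$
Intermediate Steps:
$k = -180$ ($k = 18 \left(-10\right) = -180$)
$- 42 k 0 = \left(-42\right) \left(-180\right) 0 = 7560 \cdot 0 = 0$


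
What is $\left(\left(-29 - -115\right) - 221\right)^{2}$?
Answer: $18225$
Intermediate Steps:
$\left(\left(-29 - -115\right) - 221\right)^{2} = \left(\left(-29 + 115\right) - 221\right)^{2} = \left(86 - 221\right)^{2} = \left(-135\right)^{2} = 18225$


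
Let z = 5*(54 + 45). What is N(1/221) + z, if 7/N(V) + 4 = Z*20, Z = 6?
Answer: 57427/116 ≈ 495.06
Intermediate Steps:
z = 495 (z = 5*99 = 495)
N(V) = 7/116 (N(V) = 7/(-4 + 6*20) = 7/(-4 + 120) = 7/116)
N(1/221) + z = 7/116 + 495 = 57427/116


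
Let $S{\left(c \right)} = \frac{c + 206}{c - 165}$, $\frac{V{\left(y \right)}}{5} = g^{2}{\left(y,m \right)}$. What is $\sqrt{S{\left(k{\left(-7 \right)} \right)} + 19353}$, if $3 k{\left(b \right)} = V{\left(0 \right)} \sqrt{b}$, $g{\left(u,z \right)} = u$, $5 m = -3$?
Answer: $\frac{\sqrt{526851435}}{165} \approx 139.11$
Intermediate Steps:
$m = - \frac{3}{5}$ ($m = \frac{1}{5} \left(-3\right) = - \frac{3}{5} \approx -0.6$)
$V{\left(y \right)} = 5 y^{2}$
$k{\left(b \right)} = 0$ ($k{\left(b \right)} = \frac{5 \cdot 0^{2} \sqrt{b}}{3} = \frac{5 \cdot 0 \sqrt{b}}{3} = \frac{0 \sqrt{b}}{3} = \frac{1}{3} \cdot 0 = 0$)
$S{\left(c \right)} = \frac{206 + c}{-165 + c}$
$\sqrt{S{\left(k{\left(-7 \right)} \right)} + 19353} = \sqrt{\frac{206 + 0}{-165 + 0} + 19353} = \sqrt{\frac{1}{-165} \cdot 206 + 19353} = \sqrt{\left(- \frac{1}{165}\right) 206 + 19353} = \sqrt{- \frac{206}{165} + 19353} = \sqrt{\frac{3193039}{165}} = \frac{\sqrt{526851435}}{165}$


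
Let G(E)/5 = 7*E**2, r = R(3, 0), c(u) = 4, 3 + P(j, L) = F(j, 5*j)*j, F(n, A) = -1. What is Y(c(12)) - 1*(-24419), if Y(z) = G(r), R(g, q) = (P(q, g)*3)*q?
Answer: 24419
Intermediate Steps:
P(j, L) = -3 - j
R(g, q) = q*(-9 - 3*q) (R(g, q) = ((-3 - q)*3)*q = (-9 - 3*q)*q = q*(-9 - 3*q))
r = 0 (r = 3*0*(-3 - 1*0) = 3*0*(-3 + 0) = 3*0*(-3) = 0)
G(E) = 35*E**2 (G(E) = 5*(7*E**2) = 35*E**2)
Y(z) = 0 (Y(z) = 35*0**2 = 35*0 = 0)
Y(c(12)) - 1*(-24419) = 0 - 1*(-24419) = 0 + 24419 = 24419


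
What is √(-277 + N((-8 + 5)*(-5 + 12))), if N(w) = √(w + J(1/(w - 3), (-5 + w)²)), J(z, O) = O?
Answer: √(-277 + √655) ≈ 15.856*I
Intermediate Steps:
N(w) = √(w + (-5 + w)²)
√(-277 + N((-8 + 5)*(-5 + 12))) = √(-277 + √((-8 + 5)*(-5 + 12) + (-5 + (-8 + 5)*(-5 + 12))²)) = √(-277 + √(-3*7 + (-5 - 3*7)²)) = √(-277 + √(-21 + (-5 - 21)²)) = √(-277 + √(-21 + (-26)²)) = √(-277 + √(-21 + 676)) = √(-277 + √655)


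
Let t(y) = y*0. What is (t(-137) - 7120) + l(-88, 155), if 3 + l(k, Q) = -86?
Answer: -7209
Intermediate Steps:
l(k, Q) = -89 (l(k, Q) = -3 - 86 = -89)
t(y) = 0
(t(-137) - 7120) + l(-88, 155) = (0 - 7120) - 89 = -7120 - 89 = -7209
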